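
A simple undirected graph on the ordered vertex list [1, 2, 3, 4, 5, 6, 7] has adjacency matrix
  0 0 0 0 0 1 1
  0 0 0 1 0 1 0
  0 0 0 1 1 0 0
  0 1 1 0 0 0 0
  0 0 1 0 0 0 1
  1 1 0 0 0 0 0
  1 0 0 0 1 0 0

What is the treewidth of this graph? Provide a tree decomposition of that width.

Treewidth 2.
One optimal decomposition is:
Bags: B1 = {3, 5, 7}  B2 = {3, 4, 7}  B3 = {2, 4, 7}  B4 = {2, 6, 7}  B5 = {1, 6, 7}
Tree: B1–B2, B2–B3, B3–B4, B4–B5

The largest bag has 3 vertices, giving width 2; this decomposition certifies tw(G) ≤ 2. For the lower bound, G contains the cycle 7–5–3–4–2–6–1–7, so G is not a forest; only forests have treewidth ≤ 1, hence tw(G) ≥ 2. Combining the bounds, tw(G) = 2.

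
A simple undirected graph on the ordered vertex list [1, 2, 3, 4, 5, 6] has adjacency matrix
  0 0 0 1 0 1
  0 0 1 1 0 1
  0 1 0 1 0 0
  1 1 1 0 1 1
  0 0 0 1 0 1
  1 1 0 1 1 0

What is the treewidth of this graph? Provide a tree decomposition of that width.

Treewidth 2.
Bags: B1 = {2, 4, 6}  B2 = {1, 4, 6}  B3 = {2, 3, 4}  B4 = {4, 5, 6}
Tree: B1–B2, B1–B3, B1–B4

Every bag has size at most 3, so the width is 3 − 1 = 2 and tw(G) ≤ 2. For the lower bound, the 3 vertices {2, 3, 4} are pairwise adjacent, and any tree decomposition puts a clique entirely inside one bag — forcing width ≥ 2. The upper and lower bounds meet at 2, so that is the treewidth.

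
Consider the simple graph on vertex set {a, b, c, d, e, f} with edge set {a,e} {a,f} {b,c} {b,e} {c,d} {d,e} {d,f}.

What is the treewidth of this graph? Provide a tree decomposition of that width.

Treewidth 2.
One optimal decomposition is:
Bags: B1 = {a, e, f}  B2 = {d, e, f}  B3 = {b, d, e}  B4 = {b, c, d}
Tree: B1–B2, B2–B3, B3–B4

The largest bag has 3 vertices, giving width 2; this decomposition certifies tw(G) ≤ 2. Since a–f–d–e–a is a cycle in G, G is not acyclic. Forests are exactly the graphs of treewidth ≤ 1, so tw(G) ≥ 2. Combining the bounds, tw(G) = 2.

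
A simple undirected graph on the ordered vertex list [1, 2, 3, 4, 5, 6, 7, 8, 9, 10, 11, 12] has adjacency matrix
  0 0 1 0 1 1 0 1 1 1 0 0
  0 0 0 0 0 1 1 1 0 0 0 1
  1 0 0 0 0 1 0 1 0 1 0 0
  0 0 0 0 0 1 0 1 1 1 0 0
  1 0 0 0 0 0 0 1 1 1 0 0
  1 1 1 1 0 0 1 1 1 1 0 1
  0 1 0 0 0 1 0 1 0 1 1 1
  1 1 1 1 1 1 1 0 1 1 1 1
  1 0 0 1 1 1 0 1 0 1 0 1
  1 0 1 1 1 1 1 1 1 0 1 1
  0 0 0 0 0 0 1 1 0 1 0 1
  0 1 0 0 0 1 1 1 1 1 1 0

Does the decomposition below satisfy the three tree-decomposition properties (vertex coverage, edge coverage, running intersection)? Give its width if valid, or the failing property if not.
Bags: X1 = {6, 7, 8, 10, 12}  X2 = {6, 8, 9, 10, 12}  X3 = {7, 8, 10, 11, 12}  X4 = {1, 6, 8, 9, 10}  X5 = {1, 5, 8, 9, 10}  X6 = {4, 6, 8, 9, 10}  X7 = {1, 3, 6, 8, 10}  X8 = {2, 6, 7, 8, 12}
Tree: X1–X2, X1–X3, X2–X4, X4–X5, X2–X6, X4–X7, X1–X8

Vertex coverage: the bags together contain {1, 2, 3, 4, 5, 6, 7, 8, 9, 10, 11, 12}, the full vertex set. Edge coverage: each edge of G has both endpoints in at least one bag. Running intersection: for every vertex, the bags containing it form a connected subtree. All three properties hold, so this is a valid tree decomposition of width max|bag| − 1 = 4, and hence tw(G) ≤ 4.

Yes; width 4.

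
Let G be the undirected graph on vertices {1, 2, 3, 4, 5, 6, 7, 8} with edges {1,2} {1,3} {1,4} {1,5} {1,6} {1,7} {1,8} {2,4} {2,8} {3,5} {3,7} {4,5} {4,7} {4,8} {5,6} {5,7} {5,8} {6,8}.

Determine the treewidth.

A width-3 tree decomposition is:
Bags: B1 = {1, 3, 5, 7}  B2 = {1, 4, 5, 7}  B3 = {1, 4, 5, 8}  B4 = {1, 5, 6, 8}  B5 = {1, 2, 4, 8}
Tree: B1–B2, B2–B3, B3–B4, B3–B5
The largest bag has 4 vertices, giving width 3; this decomposition certifies tw(G) ≤ 3. Conversely, {1, 2, 4, 8} is a clique of size 4, and the vertices of any clique must share a bag in every tree decomposition; so some bag has ≥ 4 vertices and tw(G) ≥ 3. Therefore the treewidth is 3.

3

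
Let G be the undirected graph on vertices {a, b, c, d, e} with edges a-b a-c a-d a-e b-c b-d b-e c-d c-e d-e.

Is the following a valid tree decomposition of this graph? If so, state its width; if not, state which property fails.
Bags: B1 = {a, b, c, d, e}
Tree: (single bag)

Yes; width 4.

Checking the three conditions: (i) the bags cover all of {a, b, c, d, e}; (ii) for each edge, some bag contains both endpoints; (iii) the bags containing any fixed vertex form a subtree. All hold, so the decomposition is valid with width 5 − 1 = 4.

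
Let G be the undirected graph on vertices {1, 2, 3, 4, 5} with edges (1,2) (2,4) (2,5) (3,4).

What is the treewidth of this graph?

A width-1 tree decomposition is:
Bags: B1 = {2, 4}  B2 = {2, 5}  B3 = {3, 4}  B4 = {1, 2}
Tree: B1–B2, B1–B3, B1–B4
Each bag holds 2 vertices, so the decomposition has width 1, which upper-bounds the treewidth. Since G has at least one edge (e.g. 2–4), it is not an edgeless graph, so tw(G) ≥ 1. Hence tw(G) = 1 exactly.

1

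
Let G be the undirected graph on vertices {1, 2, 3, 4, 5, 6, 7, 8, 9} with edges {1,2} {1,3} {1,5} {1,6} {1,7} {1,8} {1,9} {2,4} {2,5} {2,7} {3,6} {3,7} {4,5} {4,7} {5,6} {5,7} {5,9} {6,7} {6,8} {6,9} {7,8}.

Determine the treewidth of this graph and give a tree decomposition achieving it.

Treewidth 3.
Bags: B1 = {1, 6, 7, 8}  B2 = {1, 5, 6, 7}  B3 = {1, 2, 5, 7}  B4 = {2, 4, 5, 7}  B5 = {1, 5, 6, 9}  B6 = {1, 3, 6, 7}
Tree: B1–B2, B2–B3, B3–B4, B2–B5, B2–B6

The largest bag has 4 vertices, giving width 3; this decomposition certifies tw(G) ≤ 3. On the other hand G contains the 4-clique {1, 2, 5, 7}. A clique must lie in a single bag of any decomposition, so no decomposition can have width below 3. The upper and lower bounds meet at 3, so that is the treewidth.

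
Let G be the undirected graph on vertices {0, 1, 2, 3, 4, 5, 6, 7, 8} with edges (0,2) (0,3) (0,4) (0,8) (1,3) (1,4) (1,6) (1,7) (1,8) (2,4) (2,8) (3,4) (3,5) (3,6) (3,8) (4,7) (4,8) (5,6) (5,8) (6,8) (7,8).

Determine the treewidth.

3

A width-3 tree decomposition is:
Bags: B1 = {1, 3, 6, 8}  B2 = {1, 3, 4, 8}  B3 = {0, 3, 4, 8}  B4 = {1, 4, 7, 8}  B5 = {0, 2, 4, 8}  B6 = {3, 5, 6, 8}
Tree: B1–B2, B2–B3, B2–B4, B3–B5, B1–B6
The largest bag has 4 vertices, giving width 3; this decomposition certifies tw(G) ≤ 3. On the other hand G contains the 4-clique {0, 2, 4, 8}. A clique must lie in a single bag of any decomposition, so no decomposition can have width below 3. Therefore the treewidth is 3.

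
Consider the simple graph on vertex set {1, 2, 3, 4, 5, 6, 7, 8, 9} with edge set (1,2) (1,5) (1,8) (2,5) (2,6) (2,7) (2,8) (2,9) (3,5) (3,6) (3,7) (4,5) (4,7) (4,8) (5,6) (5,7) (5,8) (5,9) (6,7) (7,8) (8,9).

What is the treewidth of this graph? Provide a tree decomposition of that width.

Each bag holds 4 vertices, so the decomposition has width 3, which upper-bounds the treewidth. Conversely, {1, 2, 5, 8} is a clique of size 4, and the vertices of any clique must share a bag in every tree decomposition; so some bag has ≥ 4 vertices and tw(G) ≥ 3. Combining the bounds, tw(G) = 3.

Treewidth 3.
Bags: B1 = {2, 5, 7, 8}  B2 = {1, 2, 5, 8}  B3 = {4, 5, 7, 8}  B4 = {2, 5, 6, 7}  B5 = {3, 5, 6, 7}  B6 = {2, 5, 8, 9}
Tree: B1–B2, B1–B3, B1–B4, B4–B5, B1–B6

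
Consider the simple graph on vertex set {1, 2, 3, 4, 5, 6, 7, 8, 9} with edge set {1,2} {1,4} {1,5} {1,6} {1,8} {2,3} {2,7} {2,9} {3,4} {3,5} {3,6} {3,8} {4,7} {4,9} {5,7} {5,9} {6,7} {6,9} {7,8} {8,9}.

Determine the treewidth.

A width-4 tree decomposition is:
Bags: B1 = {1, 2, 3, 7, 9}  B2 = {1, 3, 7, 8, 9}  B3 = {1, 3, 4, 7, 9}  B4 = {1, 3, 6, 7, 9}  B5 = {1, 3, 5, 7, 9}
Tree: B1–B2, B2–B3, B3–B4, B4–B5
The largest bag has 5 vertices, giving width 4; this decomposition certifies tw(G) ≤ 4. For the lower bound: the 5 vertex sets {2,9}, {3,8}, {1,4}, {7}, {6} are disjoint, each induces a connected subgraph, and every pair is joined by at least one edge of G. Contracting each set to a single vertex therefore yields K_{5} as a minor, and since treewidth is minor-monotone, tw(G) ≥ tw(K_{5}) = 4. Therefore the treewidth is 4.

4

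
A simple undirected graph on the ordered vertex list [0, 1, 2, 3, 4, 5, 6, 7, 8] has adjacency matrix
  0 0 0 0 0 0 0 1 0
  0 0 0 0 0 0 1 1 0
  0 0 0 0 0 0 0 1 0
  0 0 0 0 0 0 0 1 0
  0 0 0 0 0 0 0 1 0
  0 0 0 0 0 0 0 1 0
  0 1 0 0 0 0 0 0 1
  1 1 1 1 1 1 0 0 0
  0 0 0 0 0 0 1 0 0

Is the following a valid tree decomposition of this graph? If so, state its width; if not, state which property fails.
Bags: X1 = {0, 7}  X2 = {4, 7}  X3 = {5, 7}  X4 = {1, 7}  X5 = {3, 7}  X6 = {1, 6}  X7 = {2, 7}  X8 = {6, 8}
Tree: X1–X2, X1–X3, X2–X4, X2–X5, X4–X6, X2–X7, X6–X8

Every vertex of G appears in some bag (union = {0, 1, 2, 3, 4, 5, 6, 7, 8}); every edge is covered by a bag; and for each vertex v the set of bags containing v is connected in the bag tree. The decomposition is therefore valid. The largest bag has 2 vertices, so the width is 1.

Yes; width 1.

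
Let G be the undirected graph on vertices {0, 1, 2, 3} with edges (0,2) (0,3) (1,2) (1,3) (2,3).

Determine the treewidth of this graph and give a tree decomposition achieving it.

Treewidth 2.
Bags: B1 = {1, 2, 3}  B2 = {0, 2, 3}
Tree: B1–B2

Each bag holds 3 vertices, so the decomposition has width 2, which upper-bounds the treewidth. On the other hand G contains the 3-clique {0, 2, 3}. A clique must lie in a single bag of any decomposition, so no decomposition can have width below 2. Therefore the treewidth is 2.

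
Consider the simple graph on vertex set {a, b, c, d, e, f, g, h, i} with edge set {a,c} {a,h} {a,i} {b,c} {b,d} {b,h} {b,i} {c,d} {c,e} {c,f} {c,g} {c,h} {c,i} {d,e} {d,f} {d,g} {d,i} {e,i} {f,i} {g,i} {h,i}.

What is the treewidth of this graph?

3

A width-3 tree decomposition is:
Bags: B1 = {b, c, d, i}  B2 = {c, d, g, i}  B3 = {b, c, h, i}  B4 = {a, c, h, i}  B5 = {c, d, f, i}  B6 = {c, d, e, i}
Tree: B1–B2, B1–B3, B3–B4, B2–B5, B1–B6
The largest bag has 4 vertices, giving width 3; this decomposition certifies tw(G) ≤ 3. Conversely, {c, d, g, i} is a clique of size 4, and the vertices of any clique must share a bag in every tree decomposition; so some bag has ≥ 4 vertices and tw(G) ≥ 3. Therefore the treewidth is 3.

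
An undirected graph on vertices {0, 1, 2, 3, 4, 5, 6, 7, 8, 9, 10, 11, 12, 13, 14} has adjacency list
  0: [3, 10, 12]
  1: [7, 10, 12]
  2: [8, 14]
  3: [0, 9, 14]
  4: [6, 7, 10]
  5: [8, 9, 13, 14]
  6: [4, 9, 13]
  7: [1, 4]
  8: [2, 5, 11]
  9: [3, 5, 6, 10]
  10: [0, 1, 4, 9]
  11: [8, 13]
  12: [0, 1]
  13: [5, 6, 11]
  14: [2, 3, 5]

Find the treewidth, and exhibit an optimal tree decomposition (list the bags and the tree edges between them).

The largest bag has 4 vertices, giving width 3; this decomposition certifies tw(G) ≤ 3. For the lower bound: the 4 vertex sets {1,7,12}, {4}, {10}, {0,3,6,9} are disjoint, each induces a connected subgraph, and every pair is joined by at least one edge of G. Contracting each set to a single vertex therefore yields K_{4} as a minor, and since treewidth is minor-monotone, tw(G) ≥ tw(K_{4}) = 3. Therefore the treewidth is 3.

Treewidth 3.
One such decomposition:
Bags: B1 = {1, 4, 7, 12}  B2 = {1, 4, 10, 12}  B3 = {0, 4, 10, 12}  B4 = {0, 4, 6, 10}  B5 = {0, 6, 9, 10}  B6 = {0, 3, 6, 9}  B7 = {3, 6, 9, 13}  B8 = {3, 5, 9, 13}  B9 = {3, 5, 13, 14}  B10 = {5, 11, 13, 14}  B11 = {5, 8, 11, 14}  B12 = {2, 8, 11, 14}
Tree: B1–B2, B2–B3, B3–B4, B4–B5, B5–B6, B6–B7, B7–B8, B8–B9, B9–B10, B10–B11, B11–B12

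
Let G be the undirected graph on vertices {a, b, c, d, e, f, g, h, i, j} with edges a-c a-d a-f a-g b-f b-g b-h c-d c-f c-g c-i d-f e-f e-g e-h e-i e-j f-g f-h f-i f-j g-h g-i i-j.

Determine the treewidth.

A width-3 tree decomposition is:
Bags: B1 = {c, f, g, i}  B2 = {e, f, g, i}  B3 = {e, f, i, j}  B4 = {a, c, f, g}  B5 = {e, f, g, h}  B6 = {b, f, g, h}  B7 = {a, c, d, f}
Tree: B1–B2, B2–B3, B1–B4, B2–B5, B5–B6, B4–B7
The largest bag has 4 vertices, giving width 3; this decomposition certifies tw(G) ≤ 3. On the other hand G contains the 4-clique {a, c, d, f}. A clique must lie in a single bag of any decomposition, so no decomposition can have width below 3. The upper and lower bounds meet at 3, so that is the treewidth.

3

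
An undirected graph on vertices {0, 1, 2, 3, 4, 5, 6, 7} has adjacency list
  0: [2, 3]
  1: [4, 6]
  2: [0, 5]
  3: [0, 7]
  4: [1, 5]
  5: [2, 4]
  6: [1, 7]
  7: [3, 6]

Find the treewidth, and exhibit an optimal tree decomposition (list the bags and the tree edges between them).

Treewidth 2.
Bags: B1 = {3, 6, 7}  B2 = {0, 3, 6}  B3 = {0, 2, 6}  B4 = {2, 5, 6}  B5 = {4, 5, 6}  B6 = {1, 4, 6}
Tree: B1–B2, B2–B3, B3–B4, B4–B5, B5–B6

Every bag has size at most 3, so the width is 3 − 1 = 2 and tw(G) ≤ 2. Since 6–7–3–0–2–5–4–1–6 is a cycle in G, G is not acyclic. Forests are exactly the graphs of treewidth ≤ 1, so tw(G) ≥ 2. Therefore the treewidth is 2.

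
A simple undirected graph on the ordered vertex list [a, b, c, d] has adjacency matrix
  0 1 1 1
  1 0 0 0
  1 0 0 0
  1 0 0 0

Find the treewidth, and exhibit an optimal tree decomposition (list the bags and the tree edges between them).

Treewidth 1.
One optimal decomposition is:
Bags: B1 = {a, b}  B2 = {a, c}  B3 = {a, d}
Tree: B1–B2, B1–B3

Every bag has size at most 2, so the width is 2 − 1 = 1 and tw(G) ≤ 1. Since G has at least one edge (e.g. a–b), it is not an edgeless graph, so tw(G) ≥ 1. Combining the bounds, tw(G) = 1.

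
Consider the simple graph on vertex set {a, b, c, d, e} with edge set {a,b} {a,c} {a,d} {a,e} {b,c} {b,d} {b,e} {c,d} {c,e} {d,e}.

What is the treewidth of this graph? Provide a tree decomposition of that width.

Treewidth 4.
Bags: B1 = {a, b, c, d, e}
Tree: (single bag)

A single bag containing all 5 vertices is trivially a valid decomposition of width 4. Conversely, {a, b, c, d, e} is a clique of size 5, and the vertices of any clique must share a bag in every tree decomposition; so some bag has ≥ 5 vertices and tw(G) ≥ 4. Combining the bounds, tw(G) = 4.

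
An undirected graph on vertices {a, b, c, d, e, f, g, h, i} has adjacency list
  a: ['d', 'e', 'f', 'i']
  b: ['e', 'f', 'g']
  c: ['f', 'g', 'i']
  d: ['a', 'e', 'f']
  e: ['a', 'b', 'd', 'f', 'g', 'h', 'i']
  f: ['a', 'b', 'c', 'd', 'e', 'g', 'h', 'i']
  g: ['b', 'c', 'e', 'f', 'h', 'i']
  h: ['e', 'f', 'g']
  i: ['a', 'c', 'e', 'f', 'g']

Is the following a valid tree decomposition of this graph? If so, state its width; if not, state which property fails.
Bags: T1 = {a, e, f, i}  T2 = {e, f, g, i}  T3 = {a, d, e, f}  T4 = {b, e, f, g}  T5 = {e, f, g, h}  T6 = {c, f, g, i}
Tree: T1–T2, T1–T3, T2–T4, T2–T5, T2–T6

Every vertex of G appears in some bag (union = {a, b, c, d, e, f, g, h, i}); every edge is covered by a bag; and for each vertex v the set of bags containing v is connected in the bag tree. The decomposition is therefore valid. The largest bag has 4 vertices, so the width is 3.

Yes; width 3.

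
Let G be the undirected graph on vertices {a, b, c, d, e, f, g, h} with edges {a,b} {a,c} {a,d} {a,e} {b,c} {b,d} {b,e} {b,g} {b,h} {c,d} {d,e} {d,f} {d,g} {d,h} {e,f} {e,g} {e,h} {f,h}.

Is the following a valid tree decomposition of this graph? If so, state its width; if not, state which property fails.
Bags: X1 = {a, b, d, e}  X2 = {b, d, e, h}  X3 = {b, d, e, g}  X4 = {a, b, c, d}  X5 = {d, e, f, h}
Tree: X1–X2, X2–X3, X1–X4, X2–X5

Yes; width 3.

Every vertex of G appears in some bag (union = {a, b, c, d, e, f, g, h}); every edge is covered by a bag; and for each vertex v the set of bags containing v is connected in the bag tree. The decomposition is therefore valid. The largest bag has 4 vertices, so the width is 3.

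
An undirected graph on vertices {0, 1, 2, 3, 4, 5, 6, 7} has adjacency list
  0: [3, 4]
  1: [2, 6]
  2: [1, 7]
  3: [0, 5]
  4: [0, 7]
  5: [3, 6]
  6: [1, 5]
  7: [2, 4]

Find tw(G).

A width-2 tree decomposition is:
Bags: B1 = {3, 5, 6}  B2 = {1, 3, 6}  B3 = {1, 2, 3}  B4 = {2, 3, 7}  B5 = {3, 4, 7}  B6 = {0, 3, 4}
Tree: B1–B2, B2–B3, B3–B4, B4–B5, B5–B6
Every bag has size at most 3, so the width is 3 − 1 = 2 and tw(G) ≤ 2. For the lower bound, G contains the cycle 3–5–6–1–2–7–4–0–3, so G is not a forest; only forests have treewidth ≤ 1, hence tw(G) ≥ 2. Hence tw(G) = 2 exactly.

2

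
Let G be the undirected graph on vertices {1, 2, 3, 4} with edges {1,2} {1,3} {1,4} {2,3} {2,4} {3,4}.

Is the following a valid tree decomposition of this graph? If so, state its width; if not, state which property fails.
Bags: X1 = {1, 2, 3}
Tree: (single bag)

A tree decomposition must satisfy three properties: every vertex lies in some bag; for every edge, both endpoints lie together in some bag; and for every vertex, the bags containing it form a connected subtree. Here vertex 4 appears in no bag, so the decomposition is invalid.

No — vertex 4 appears in no bag.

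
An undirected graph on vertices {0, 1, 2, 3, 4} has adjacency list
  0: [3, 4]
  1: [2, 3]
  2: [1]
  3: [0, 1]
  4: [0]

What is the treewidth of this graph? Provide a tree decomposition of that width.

Treewidth 1.
One such decomposition:
Bags: B1 = {1, 2}  B2 = {1, 3}  B3 = {0, 3}  B4 = {0, 4}
Tree: B1–B2, B2–B3, B3–B4

Each bag holds 2 vertices, so the decomposition has width 1, which upper-bounds the treewidth. Any graph with an edge has treewidth ≥ 1, and G has the edge 2–1. Hence tw(G) = 1 exactly.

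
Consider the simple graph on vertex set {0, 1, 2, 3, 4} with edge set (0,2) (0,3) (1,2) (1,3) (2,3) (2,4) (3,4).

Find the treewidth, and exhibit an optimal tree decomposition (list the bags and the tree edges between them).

Each bag holds 3 vertices, so the decomposition has width 2, which upper-bounds the treewidth. On the other hand G contains the 3-clique {0, 2, 3}. A clique must lie in a single bag of any decomposition, so no decomposition can have width below 2. Combining the bounds, tw(G) = 2.

Treewidth 2.
One optimal decomposition is:
Bags: B1 = {1, 2, 3}  B2 = {0, 2, 3}  B3 = {2, 3, 4}
Tree: B1–B2, B2–B3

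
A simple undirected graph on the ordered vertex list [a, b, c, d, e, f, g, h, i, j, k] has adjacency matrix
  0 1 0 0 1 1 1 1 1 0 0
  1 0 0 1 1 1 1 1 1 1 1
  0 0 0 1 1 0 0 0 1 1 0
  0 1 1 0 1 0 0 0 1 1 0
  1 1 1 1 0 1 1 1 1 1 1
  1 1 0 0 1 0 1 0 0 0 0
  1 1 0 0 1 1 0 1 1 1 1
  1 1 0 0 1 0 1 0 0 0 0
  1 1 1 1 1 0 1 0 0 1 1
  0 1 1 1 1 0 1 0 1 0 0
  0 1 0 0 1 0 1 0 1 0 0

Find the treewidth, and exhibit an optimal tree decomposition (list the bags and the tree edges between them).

Treewidth 4.
Bags: B1 = {a, b, e, g, i}  B2 = {b, e, g, i, j}  B3 = {a, b, e, f, g}  B4 = {b, d, e, i, j}  B5 = {b, e, g, i, k}  B6 = {c, d, e, i, j}  B7 = {a, b, e, g, h}
Tree: B1–B2, B1–B3, B2–B4, B1–B5, B4–B6, B3–B7

Each bag holds 5 vertices, so the decomposition has width 4, which upper-bounds the treewidth. On the other hand G contains the 5-clique {c, d, e, i, j}. A clique must lie in a single bag of any decomposition, so no decomposition can have width below 4. The upper and lower bounds meet at 4, so that is the treewidth.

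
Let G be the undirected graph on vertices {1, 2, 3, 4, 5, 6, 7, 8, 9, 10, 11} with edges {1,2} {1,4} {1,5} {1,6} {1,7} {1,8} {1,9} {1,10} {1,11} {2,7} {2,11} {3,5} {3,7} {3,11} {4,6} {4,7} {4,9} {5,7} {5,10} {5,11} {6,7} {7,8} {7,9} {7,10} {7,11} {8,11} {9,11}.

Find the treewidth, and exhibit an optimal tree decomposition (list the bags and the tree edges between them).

The largest bag has 4 vertices, giving width 3; this decomposition certifies tw(G) ≤ 3. For the lower bound, the 4 vertices {1, 5, 7, 10} are pairwise adjacent, and any tree decomposition puts a clique entirely inside one bag — forcing width ≥ 3. Hence tw(G) = 3 exactly.

Treewidth 3.
One optimal decomposition is:
Bags: B1 = {1, 5, 7, 10}  B2 = {1, 5, 7, 11}  B3 = {3, 5, 7, 11}  B4 = {1, 7, 9, 11}  B5 = {1, 7, 8, 11}  B6 = {1, 4, 7, 9}  B7 = {1, 2, 7, 11}  B8 = {1, 4, 6, 7}
Tree: B1–B2, B2–B3, B2–B4, B4–B5, B4–B6, B2–B7, B6–B8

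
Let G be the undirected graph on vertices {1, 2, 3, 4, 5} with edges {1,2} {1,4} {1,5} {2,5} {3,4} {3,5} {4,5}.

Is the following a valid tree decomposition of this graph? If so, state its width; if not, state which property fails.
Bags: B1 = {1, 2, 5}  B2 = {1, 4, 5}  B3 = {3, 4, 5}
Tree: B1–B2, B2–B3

Yes; width 2.

Checking the three conditions: (i) the bags cover all of {1, 2, 3, 4, 5}; (ii) for each edge, some bag contains both endpoints; (iii) the bags containing any fixed vertex form a subtree. All hold, so the decomposition is valid with width 3 − 1 = 2.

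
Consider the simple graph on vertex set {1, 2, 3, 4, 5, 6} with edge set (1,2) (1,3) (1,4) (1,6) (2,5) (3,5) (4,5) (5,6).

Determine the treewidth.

A width-2 tree decomposition is:
Bags: B1 = {1, 4, 5}  B2 = {1, 5, 6}  B3 = {1, 2, 5}  B4 = {1, 3, 5}
Tree: B1–B2, B2–B3, B3–B4
Each bag holds 3 vertices, so the decomposition has width 2, which upper-bounds the treewidth. The edges 4–1–6–5–4 form a cycle, so G is not a tree and its treewidth is at least 2. Hence tw(G) = 2 exactly.

2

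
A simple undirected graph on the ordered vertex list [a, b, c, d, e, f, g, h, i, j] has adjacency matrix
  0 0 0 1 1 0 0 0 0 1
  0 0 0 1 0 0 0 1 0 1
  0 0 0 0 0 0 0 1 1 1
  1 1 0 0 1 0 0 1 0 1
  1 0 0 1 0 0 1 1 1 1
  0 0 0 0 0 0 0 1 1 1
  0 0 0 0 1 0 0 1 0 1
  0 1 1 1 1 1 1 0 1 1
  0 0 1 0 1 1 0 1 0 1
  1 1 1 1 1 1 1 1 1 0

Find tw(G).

A width-3 tree decomposition is:
Bags: B1 = {e, h, i, j}  B2 = {d, e, h, j}  B3 = {f, h, i, j}  B4 = {b, d, h, j}  B5 = {a, d, e, j}  B6 = {c, h, i, j}  B7 = {e, g, h, j}
Tree: B1–B2, B1–B3, B2–B4, B2–B5, B1–B6, B1–B7
Every bag has size at most 4, so the width is 4 − 1 = 3 and tw(G) ≤ 3. Conversely, {d, e, h, j} is a clique of size 4, and the vertices of any clique must share a bag in every tree decomposition; so some bag has ≥ 4 vertices and tw(G) ≥ 3. Combining the bounds, tw(G) = 3.

3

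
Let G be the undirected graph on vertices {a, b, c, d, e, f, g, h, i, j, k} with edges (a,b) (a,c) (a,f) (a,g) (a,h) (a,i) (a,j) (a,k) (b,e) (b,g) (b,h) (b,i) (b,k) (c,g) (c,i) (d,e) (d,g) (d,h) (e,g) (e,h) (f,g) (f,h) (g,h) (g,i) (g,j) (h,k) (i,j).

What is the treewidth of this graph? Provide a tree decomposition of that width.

Treewidth 3.
One such decomposition:
Bags: B1 = {a, b, g, h}  B2 = {b, e, g, h}  B3 = {a, b, g, i}  B4 = {d, e, g, h}  B5 = {a, f, g, h}  B6 = {a, c, g, i}  B7 = {a, g, i, j}  B8 = {a, b, h, k}
Tree: B1–B2, B1–B3, B2–B4, B1–B5, B3–B6, B6–B7, B1–B8

The largest bag has 4 vertices, giving width 3; this decomposition certifies tw(G) ≤ 3. Conversely, {d, e, g, h} is a clique of size 4, and the vertices of any clique must share a bag in every tree decomposition; so some bag has ≥ 4 vertices and tw(G) ≥ 3. Combining the bounds, tw(G) = 3.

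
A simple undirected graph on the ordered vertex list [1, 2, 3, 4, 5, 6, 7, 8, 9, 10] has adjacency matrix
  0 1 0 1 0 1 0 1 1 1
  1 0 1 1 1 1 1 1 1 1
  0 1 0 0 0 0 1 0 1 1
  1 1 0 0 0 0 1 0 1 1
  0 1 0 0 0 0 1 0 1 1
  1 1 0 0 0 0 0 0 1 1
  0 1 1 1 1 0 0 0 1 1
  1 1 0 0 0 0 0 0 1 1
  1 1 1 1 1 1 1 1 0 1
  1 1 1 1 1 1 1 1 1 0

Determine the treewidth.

A width-4 tree decomposition is:
Bags: B1 = {2, 4, 7, 9, 10}  B2 = {1, 2, 4, 9, 10}  B3 = {1, 2, 8, 9, 10}  B4 = {1, 2, 6, 9, 10}  B5 = {2, 3, 7, 9, 10}  B6 = {2, 5, 7, 9, 10}
Tree: B1–B2, B2–B3, B2–B4, B1–B5, B1–B6
The largest bag has 5 vertices, giving width 4; this decomposition certifies tw(G) ≤ 4. For the lower bound, the 5 vertices {1, 2, 8, 9, 10} are pairwise adjacent, and any tree decomposition puts a clique entirely inside one bag — forcing width ≥ 4. Hence tw(G) = 4 exactly.

4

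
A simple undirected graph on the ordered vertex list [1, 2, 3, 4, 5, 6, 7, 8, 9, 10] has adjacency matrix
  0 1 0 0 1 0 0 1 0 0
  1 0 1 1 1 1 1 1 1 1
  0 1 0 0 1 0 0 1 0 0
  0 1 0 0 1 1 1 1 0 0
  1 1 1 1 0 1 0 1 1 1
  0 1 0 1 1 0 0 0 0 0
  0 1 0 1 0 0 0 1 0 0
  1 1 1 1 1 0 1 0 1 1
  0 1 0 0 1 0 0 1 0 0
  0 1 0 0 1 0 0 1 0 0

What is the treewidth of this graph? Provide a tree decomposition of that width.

Each bag holds 4 vertices, so the decomposition has width 3, which upper-bounds the treewidth. For the lower bound, the 4 vertices {1, 2, 5, 8} are pairwise adjacent, and any tree decomposition puts a clique entirely inside one bag — forcing width ≥ 3. Therefore the treewidth is 3.

Treewidth 3.
One such decomposition:
Bags: B1 = {2, 4, 5, 8}  B2 = {1, 2, 5, 8}  B3 = {2, 5, 8, 10}  B4 = {2, 4, 5, 6}  B5 = {2, 5, 8, 9}  B6 = {2, 3, 5, 8}  B7 = {2, 4, 7, 8}
Tree: B1–B2, B2–B3, B1–B4, B2–B5, B3–B6, B1–B7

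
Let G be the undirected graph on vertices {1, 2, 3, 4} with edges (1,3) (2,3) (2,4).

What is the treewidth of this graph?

1

A width-1 tree decomposition is:
Bags: B1 = {1, 3}  B2 = {2, 3}  B3 = {2, 4}
Tree: B1–B2, B2–B3
Every bag has size at most 2, so the width is 2 − 1 = 1 and tw(G) ≤ 1. Any graph with an edge has treewidth ≥ 1, and G has the edge 1–3. The upper and lower bounds meet at 1, so that is the treewidth.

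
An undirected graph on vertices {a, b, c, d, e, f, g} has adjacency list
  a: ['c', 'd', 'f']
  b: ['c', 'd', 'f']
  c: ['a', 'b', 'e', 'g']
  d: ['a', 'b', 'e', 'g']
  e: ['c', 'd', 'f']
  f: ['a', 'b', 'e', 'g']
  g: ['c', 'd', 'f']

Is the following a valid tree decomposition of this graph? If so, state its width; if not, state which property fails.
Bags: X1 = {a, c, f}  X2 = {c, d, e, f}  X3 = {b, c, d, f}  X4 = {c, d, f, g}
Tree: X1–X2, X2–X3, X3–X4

No — edge (d,a) lies in no bag.

A tree decomposition must satisfy three properties: every vertex lies in some bag; for every edge, both endpoints lie together in some bag; and for every vertex, the bags containing it form a connected subtree. Here edge (d,a) lies in no bag, so the decomposition is invalid.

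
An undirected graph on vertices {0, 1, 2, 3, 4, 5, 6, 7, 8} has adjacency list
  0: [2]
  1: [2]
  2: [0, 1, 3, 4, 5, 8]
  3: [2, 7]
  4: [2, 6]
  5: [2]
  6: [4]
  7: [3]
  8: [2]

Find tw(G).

1

A width-1 tree decomposition is:
Bags: B1 = {0, 2}  B2 = {2, 3}  B3 = {2, 4}  B4 = {4, 6}  B5 = {1, 2}  B6 = {3, 7}  B7 = {2, 5}  B8 = {2, 8}
Tree: B1–B2, B1–B3, B3–B4, B1–B5, B2–B6, B1–B7, B5–B8
Every bag has size at most 2, so the width is 2 − 1 = 1 and tw(G) ≤ 1. Since G has at least one edge (e.g. 2–0), it is not an edgeless graph, so tw(G) ≥ 1. The upper and lower bounds meet at 1, so that is the treewidth.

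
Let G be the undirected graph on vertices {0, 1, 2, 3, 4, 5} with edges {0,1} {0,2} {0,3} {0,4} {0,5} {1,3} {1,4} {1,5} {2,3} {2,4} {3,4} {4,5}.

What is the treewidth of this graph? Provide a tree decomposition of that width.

Treewidth 3.
One such decomposition:
Bags: B1 = {0, 2, 3, 4}  B2 = {0, 1, 3, 4}  B3 = {0, 1, 4, 5}
Tree: B1–B2, B2–B3

Each bag holds 4 vertices, so the decomposition has width 3, which upper-bounds the treewidth. On the other hand G contains the 4-clique {0, 1, 3, 4}. A clique must lie in a single bag of any decomposition, so no decomposition can have width below 3. The upper and lower bounds meet at 3, so that is the treewidth.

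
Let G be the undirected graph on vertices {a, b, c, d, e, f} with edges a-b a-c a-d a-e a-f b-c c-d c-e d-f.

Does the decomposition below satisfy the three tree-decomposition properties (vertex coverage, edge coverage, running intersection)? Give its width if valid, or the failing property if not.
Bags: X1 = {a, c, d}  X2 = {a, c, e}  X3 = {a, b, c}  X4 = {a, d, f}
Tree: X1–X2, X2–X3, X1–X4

Yes; width 2.

Vertex coverage: the bags together contain {a, b, c, d, e, f}, the full vertex set. Edge coverage: each edge of G has both endpoints in at least one bag. Running intersection: for every vertex, the bags containing it form a connected subtree. All three properties hold, so this is a valid tree decomposition of width max|bag| − 1 = 2, and hence tw(G) ≤ 2.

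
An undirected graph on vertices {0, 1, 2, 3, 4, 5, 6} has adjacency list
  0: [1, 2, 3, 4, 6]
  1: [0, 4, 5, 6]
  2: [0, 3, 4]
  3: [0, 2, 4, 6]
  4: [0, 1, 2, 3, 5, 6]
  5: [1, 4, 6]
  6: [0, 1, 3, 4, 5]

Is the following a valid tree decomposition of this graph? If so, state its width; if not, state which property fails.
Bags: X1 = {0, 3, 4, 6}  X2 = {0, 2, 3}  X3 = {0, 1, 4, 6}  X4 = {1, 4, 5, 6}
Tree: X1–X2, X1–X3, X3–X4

A tree decomposition must satisfy three properties: every vertex lies in some bag; for every edge, both endpoints lie together in some bag; and for every vertex, the bags containing it form a connected subtree. Here edge (4,2) lies in no bag, so the decomposition is invalid.

No — edge (4,2) lies in no bag.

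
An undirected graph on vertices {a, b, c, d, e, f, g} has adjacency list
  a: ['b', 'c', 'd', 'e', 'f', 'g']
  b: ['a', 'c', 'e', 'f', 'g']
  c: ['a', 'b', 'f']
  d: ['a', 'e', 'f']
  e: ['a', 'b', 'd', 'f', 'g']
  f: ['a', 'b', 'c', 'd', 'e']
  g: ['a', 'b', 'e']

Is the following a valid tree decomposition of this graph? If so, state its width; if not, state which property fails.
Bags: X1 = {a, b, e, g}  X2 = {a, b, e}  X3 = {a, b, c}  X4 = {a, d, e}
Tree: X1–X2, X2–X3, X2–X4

No — vertex f appears in no bag.

A tree decomposition must satisfy three properties: every vertex lies in some bag; for every edge, both endpoints lie together in some bag; and for every vertex, the bags containing it form a connected subtree. Here vertex f appears in no bag, so the decomposition is invalid.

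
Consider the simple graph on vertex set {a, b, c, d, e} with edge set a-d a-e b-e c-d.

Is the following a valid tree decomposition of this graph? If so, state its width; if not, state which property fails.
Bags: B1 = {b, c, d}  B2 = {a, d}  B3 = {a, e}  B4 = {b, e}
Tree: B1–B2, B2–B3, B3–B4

A tree decomposition must satisfy three properties: every vertex lies in some bag; for every edge, both endpoints lie together in some bag; and for every vertex, the bags containing it form a connected subtree. Here bags containing vertex b are not connected in the tree, so the decomposition is invalid.

No — bags containing vertex b are not connected in the tree.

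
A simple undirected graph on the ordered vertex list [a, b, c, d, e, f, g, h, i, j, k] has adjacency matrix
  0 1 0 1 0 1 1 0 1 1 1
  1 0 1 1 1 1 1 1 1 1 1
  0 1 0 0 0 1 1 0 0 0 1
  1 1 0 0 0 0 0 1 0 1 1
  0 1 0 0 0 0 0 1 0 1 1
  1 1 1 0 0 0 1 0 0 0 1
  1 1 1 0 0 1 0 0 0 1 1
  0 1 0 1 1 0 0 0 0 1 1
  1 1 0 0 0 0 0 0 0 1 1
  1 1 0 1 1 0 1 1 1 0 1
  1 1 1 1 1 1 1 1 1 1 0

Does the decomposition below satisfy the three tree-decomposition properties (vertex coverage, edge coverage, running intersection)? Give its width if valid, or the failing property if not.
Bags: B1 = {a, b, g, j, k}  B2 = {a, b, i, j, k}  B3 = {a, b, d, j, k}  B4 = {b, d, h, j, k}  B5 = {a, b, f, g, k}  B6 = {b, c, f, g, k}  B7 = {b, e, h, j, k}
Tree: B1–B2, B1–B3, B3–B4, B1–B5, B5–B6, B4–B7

Yes; width 4.

Every vertex of G appears in some bag (union = {a, b, c, d, e, f, g, h, i, j, k}); every edge is covered by a bag; and for each vertex v the set of bags containing v is connected in the bag tree. The decomposition is therefore valid. The largest bag has 5 vertices, so the width is 4.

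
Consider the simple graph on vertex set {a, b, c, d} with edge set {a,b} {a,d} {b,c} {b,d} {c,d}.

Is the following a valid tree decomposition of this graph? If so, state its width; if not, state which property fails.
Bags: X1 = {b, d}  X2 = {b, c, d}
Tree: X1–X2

No — vertex a appears in no bag.

A tree decomposition must satisfy three properties: every vertex lies in some bag; for every edge, both endpoints lie together in some bag; and for every vertex, the bags containing it form a connected subtree. Here vertex a appears in no bag, so the decomposition is invalid.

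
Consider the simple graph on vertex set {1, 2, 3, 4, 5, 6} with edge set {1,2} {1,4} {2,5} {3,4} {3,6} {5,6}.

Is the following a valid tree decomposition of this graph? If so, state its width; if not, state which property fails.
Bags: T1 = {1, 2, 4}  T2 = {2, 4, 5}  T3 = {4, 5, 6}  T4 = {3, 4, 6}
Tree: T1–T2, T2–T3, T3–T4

Vertex coverage: the bags together contain {1, 2, 3, 4, 5, 6}, the full vertex set. Edge coverage: each edge of G has both endpoints in at least one bag. Running intersection: for every vertex, the bags containing it form a connected subtree. All three properties hold, so this is a valid tree decomposition of width max|bag| − 1 = 2, and hence tw(G) ≤ 2.

Yes; width 2.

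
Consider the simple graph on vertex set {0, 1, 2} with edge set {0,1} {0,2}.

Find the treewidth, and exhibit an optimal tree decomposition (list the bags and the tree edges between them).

Treewidth 1.
Bags: B1 = {0, 1}  B2 = {0, 2}
Tree: B1–B2

The largest bag has 2 vertices, giving width 1; this decomposition certifies tw(G) ≤ 1. Since G has at least one edge (e.g. 1–0), it is not an edgeless graph, so tw(G) ≥ 1. Combining the bounds, tw(G) = 1.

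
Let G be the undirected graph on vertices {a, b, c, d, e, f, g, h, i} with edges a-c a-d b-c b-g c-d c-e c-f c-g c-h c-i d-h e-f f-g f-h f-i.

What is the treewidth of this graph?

2

A width-2 tree decomposition is:
Bags: B1 = {c, f, g}  B2 = {c, f, h}  B3 = {c, f, i}  B4 = {c, d, h}  B5 = {b, c, g}  B6 = {c, e, f}  B7 = {a, c, d}
Tree: B1–B2, B1–B3, B2–B4, B1–B5, B3–B6, B4–B7
The largest bag has 3 vertices, giving width 2; this decomposition certifies tw(G) ≤ 2. On the other hand G contains the 3-clique {c, d, h}. A clique must lie in a single bag of any decomposition, so no decomposition can have width below 2. Combining the bounds, tw(G) = 2.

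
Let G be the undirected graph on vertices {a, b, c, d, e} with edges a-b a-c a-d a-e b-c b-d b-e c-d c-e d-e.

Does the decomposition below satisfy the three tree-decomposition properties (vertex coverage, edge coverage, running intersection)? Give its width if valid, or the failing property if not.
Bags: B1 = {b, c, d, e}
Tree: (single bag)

No — vertex a appears in no bag.

A tree decomposition must satisfy three properties: every vertex lies in some bag; for every edge, both endpoints lie together in some bag; and for every vertex, the bags containing it form a connected subtree. Here vertex a appears in no bag, so the decomposition is invalid.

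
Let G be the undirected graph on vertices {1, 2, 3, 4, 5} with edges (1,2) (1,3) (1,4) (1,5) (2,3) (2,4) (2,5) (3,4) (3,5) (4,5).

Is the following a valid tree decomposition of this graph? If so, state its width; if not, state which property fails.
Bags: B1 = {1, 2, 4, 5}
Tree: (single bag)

A tree decomposition must satisfy three properties: every vertex lies in some bag; for every edge, both endpoints lie together in some bag; and for every vertex, the bags containing it form a connected subtree. Here vertex 3 appears in no bag, so the decomposition is invalid.

No — vertex 3 appears in no bag.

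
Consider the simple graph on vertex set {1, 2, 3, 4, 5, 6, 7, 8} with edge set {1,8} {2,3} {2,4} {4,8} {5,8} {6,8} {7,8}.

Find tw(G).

1

A width-1 tree decomposition is:
Bags: B1 = {5, 8}  B2 = {7, 8}  B3 = {4, 8}  B4 = {2, 4}  B5 = {2, 3}  B6 = {1, 8}  B7 = {6, 8}
Tree: B1–B2, B1–B3, B3–B4, B4–B5, B1–B6, B1–B7
Each bag holds 2 vertices, so the decomposition has width 1, which upper-bounds the treewidth. G has an edge, so its treewidth is at least 1. Combining the bounds, tw(G) = 1.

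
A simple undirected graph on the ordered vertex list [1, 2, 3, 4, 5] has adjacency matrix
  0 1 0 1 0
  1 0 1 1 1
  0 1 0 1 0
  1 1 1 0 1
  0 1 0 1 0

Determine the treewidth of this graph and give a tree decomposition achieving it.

Treewidth 2.
Bags: B1 = {1, 2, 4}  B2 = {2, 3, 4}  B3 = {2, 4, 5}
Tree: B1–B2, B1–B3

The largest bag has 3 vertices, giving width 2; this decomposition certifies tw(G) ≤ 2. Conversely, {1, 2, 4} is a clique of size 3, and the vertices of any clique must share a bag in every tree decomposition; so some bag has ≥ 3 vertices and tw(G) ≥ 2. Combining the bounds, tw(G) = 2.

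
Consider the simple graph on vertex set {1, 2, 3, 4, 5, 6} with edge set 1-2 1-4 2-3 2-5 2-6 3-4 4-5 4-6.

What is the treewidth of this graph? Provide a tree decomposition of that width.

Treewidth 2.
One such decomposition:
Bags: B1 = {2, 4, 5}  B2 = {2, 3, 4}  B3 = {2, 4, 6}  B4 = {1, 2, 4}
Tree: B1–B2, B2–B3, B3–B4

Each bag holds 3 vertices, so the decomposition has width 2, which upper-bounds the treewidth. Since 4–5–2–3–4 is a cycle in G, G is not acyclic. Forests are exactly the graphs of treewidth ≤ 1, so tw(G) ≥ 2. Therefore the treewidth is 2.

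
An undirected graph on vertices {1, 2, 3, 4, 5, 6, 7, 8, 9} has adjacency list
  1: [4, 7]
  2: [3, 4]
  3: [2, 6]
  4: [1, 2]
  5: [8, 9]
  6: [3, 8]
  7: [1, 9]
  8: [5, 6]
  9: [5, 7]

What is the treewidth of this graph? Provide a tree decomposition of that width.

Each bag holds 3 vertices, so the decomposition has width 2, which upper-bounds the treewidth. The edges 6–8–5–9–7–1–4–2–3–6 form a cycle, so G is not a tree and its treewidth is at least 2. Combining the bounds, tw(G) = 2.

Treewidth 2.
One optimal decomposition is:
Bags: B1 = {5, 6, 8}  B2 = {5, 6, 9}  B3 = {6, 7, 9}  B4 = {1, 6, 7}  B5 = {1, 4, 6}  B6 = {2, 4, 6}  B7 = {2, 3, 6}
Tree: B1–B2, B2–B3, B3–B4, B4–B5, B5–B6, B6–B7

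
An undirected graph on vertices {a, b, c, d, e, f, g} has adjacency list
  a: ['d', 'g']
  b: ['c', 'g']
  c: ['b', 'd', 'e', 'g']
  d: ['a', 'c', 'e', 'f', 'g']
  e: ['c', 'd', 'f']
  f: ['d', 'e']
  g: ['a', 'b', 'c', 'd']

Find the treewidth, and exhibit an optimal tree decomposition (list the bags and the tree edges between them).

Treewidth 2.
One such decomposition:
Bags: B1 = {c, d, e}  B2 = {c, d, g}  B3 = {b, c, g}  B4 = {d, e, f}  B5 = {a, d, g}
Tree: B1–B2, B2–B3, B1–B4, B2–B5

Every bag has size at most 3, so the width is 3 − 1 = 2 and tw(G) ≤ 2. On the other hand G contains the 3-clique {c, d, g}. A clique must lie in a single bag of any decomposition, so no decomposition can have width below 2. Therefore the treewidth is 2.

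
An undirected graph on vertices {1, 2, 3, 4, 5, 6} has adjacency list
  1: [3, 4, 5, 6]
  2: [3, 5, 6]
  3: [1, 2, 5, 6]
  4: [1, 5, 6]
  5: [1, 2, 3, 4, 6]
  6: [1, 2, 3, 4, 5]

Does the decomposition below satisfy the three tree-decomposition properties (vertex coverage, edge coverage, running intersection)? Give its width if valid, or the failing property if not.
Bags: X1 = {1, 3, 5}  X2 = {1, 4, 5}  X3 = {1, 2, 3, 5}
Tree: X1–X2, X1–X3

No — vertex 6 appears in no bag.

A tree decomposition must satisfy three properties: every vertex lies in some bag; for every edge, both endpoints lie together in some bag; and for every vertex, the bags containing it form a connected subtree. Here vertex 6 appears in no bag, so the decomposition is invalid.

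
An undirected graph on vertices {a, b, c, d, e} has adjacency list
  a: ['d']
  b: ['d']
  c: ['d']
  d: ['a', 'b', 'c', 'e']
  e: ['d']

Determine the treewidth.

1

A width-1 tree decomposition is:
Bags: B1 = {a, d}  B2 = {c, d}  B3 = {b, d}  B4 = {d, e}
Tree: B1–B2, B2–B3, B3–B4
Each bag holds 2 vertices, so the decomposition has width 1, which upper-bounds the treewidth. G has an edge, so its treewidth is at least 1. Hence tw(G) = 1 exactly.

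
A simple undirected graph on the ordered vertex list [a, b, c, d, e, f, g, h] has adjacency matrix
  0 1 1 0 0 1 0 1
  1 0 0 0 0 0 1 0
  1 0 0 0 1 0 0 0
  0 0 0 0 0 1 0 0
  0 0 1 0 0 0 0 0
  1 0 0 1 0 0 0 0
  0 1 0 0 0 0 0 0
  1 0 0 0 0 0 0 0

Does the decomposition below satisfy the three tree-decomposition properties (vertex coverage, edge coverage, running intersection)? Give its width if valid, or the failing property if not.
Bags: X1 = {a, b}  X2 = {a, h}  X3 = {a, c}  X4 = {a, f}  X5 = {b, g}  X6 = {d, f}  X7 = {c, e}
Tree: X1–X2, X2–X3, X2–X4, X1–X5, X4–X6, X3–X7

Yes; width 1.

Checking the three conditions: (i) the bags cover all of {a, b, c, d, e, f, g, h}; (ii) for each edge, some bag contains both endpoints; (iii) the bags containing any fixed vertex form a subtree. All hold, so the decomposition is valid with width 2 − 1 = 1.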